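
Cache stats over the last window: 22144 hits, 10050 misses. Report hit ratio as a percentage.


Formula: hit rate = hits / (hits + misses) * 100
hit rate = 22144 / (22144 + 10050) * 100
hit rate = 22144 / 32194 * 100
hit rate = 68.78%

68.78%


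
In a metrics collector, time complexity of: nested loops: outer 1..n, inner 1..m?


Reasoning: product of independent bounds
Complexity: O(n*m)

O(n*m)


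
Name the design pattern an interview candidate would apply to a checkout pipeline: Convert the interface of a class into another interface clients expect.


This matches the Adapter pattern

Adapter


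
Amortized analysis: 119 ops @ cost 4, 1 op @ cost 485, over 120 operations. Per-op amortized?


Formula: Amortized cost = Total cost / Operations
Total cost = (119 * 4) + (1 * 485)
Total cost = 476 + 485 = 961
Amortized = 961 / 120 = 8.0083

8.0083


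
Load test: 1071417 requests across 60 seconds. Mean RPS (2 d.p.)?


Formula: throughput = requests / seconds
throughput = 1071417 / 60
throughput = 17856.95 requests/second

17856.95 requests/second


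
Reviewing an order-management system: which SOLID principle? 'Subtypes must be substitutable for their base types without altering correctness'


This describes the Liskov Substitution Principle (LSP)

Liskov Substitution Principle (LSP)


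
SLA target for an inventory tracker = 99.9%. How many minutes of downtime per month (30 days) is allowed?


Formula: allowed downtime = period * (100 - SLA) / 100
Period (month (30 days)) = 43200 minutes
Unavailability fraction = (100 - 99.9) / 100
Allowed downtime = 43200 * (100 - 99.9) / 100
Allowed downtime = 43.2 minutes

43.2 minutes


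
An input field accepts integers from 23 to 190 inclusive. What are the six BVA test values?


Range: [23, 190]
Boundaries: just below min, min, min+1, max-1, max, just above max
Values: [22, 23, 24, 189, 190, 191]

[22, 23, 24, 189, 190, 191]


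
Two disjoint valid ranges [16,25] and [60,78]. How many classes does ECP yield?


Valid ranges: [16,25] and [60,78]
Class 1: x < 16 — invalid
Class 2: 16 ≤ x ≤ 25 — valid
Class 3: 25 < x < 60 — invalid (gap between ranges)
Class 4: 60 ≤ x ≤ 78 — valid
Class 5: x > 78 — invalid
Total equivalence classes: 5

5 equivalence classes


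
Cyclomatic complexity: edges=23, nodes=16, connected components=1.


Formula: V(G) = E - N + 2P
V(G) = 23 - 16 + 2*1
V(G) = 7 + 2
V(G) = 9

9


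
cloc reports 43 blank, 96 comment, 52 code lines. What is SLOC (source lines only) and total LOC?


Total LOC = blank + comment + code
Total LOC = 43 + 96 + 52 = 191
SLOC (source only) = code = 52

Total LOC: 191, SLOC: 52


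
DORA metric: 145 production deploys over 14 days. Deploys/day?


Formula: deployments per day = releases / days
= 145 / 14
= 10.357 deploys/day
(equivalently, 72.5 deploys/week)

10.357 deploys/day


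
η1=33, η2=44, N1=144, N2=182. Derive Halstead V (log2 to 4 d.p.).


Formula: V = N * log2(η), where N = N1 + N2 and η = η1 + η2
η = 33 + 44 = 77
N = 144 + 182 = 326
log2(77) ≈ 6.2668
V = 326 * 6.2668 = 2042.98

2042.98


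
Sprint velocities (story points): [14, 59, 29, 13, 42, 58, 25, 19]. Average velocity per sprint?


Formula: Avg velocity = Total points / Number of sprints
Points: [14, 59, 29, 13, 42, 58, 25, 19]
Sum = 14 + 59 + 29 + 13 + 42 + 58 + 25 + 19 = 259
Avg velocity = 259 / 8 = 32.38 points/sprint

32.38 points/sprint


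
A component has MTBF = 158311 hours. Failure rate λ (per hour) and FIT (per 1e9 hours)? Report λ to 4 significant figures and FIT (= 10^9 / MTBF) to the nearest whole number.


Formula: λ = 1 / MTBF; FIT = λ × 1e9 = 1e9 / MTBF
λ = 1 / 158311 ≈ 6.317e-06 failures/hour
FIT = 1e9 / 158311 ≈ 6317 failures per 1e9 hours (nearest whole number)

λ = 6.317e-06 /h, FIT = 6317


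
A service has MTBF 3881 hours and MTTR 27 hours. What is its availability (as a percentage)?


Availability = MTBF / (MTBF + MTTR)
Availability = 3881 / (3881 + 27)
Availability = 3881 / 3908
Availability = 99.3091%

99.3091%


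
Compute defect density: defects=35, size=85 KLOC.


Defect density = defects / KLOC
Defect density = 35 / 85
Defect density = 0.412 defects/KLOC

0.412 defects/KLOC


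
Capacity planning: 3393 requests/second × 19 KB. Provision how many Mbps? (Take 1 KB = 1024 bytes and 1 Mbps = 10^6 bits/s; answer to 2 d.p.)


Formula: Mbps = payload_bytes * RPS * 8 / 1e6
Payload per request = 19 KB = 19 * 1024 = 19456 bytes
Total bytes/sec = 19456 * 3393 = 66014208
Total bits/sec = 66014208 * 8 = 528113664
Mbps = 528113664 / 1e6 = 528.11

528.11 Mbps


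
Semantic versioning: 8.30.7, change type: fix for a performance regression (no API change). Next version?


Current: 8.30.7
Change category: 'fix for a performance regression (no API change)' → patch bump
SemVer rule: patch bump → increment PATCH (MAJOR and MINOR unchanged)
New: 8.30.8

8.30.8


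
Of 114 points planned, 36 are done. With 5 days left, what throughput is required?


Formula: Required rate = Remaining points / Days left
Remaining = 114 - 36 = 78 points
Required rate = 78 / 5 = 15.6 points/day

15.6 points/day


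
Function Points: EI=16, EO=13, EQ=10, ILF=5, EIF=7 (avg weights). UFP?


UFP = EI*4 + EO*5 + EQ*4 + ILF*10 + EIF*7
UFP = 16*4 + 13*5 + 10*4 + 5*10 + 7*7
UFP = 64 + 65 + 40 + 50 + 49
UFP = 268

268


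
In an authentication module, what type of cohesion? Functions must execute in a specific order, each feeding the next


Reasoning: Output of one is input to next
Type: Sequential cohesion

Sequential cohesion


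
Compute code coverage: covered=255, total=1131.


Coverage = covered / total * 100
Coverage = 255 / 1131 * 100
Coverage = 22.55%

22.55%


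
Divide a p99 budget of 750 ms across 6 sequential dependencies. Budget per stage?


Formula: per_stage = total_budget / stages
per_stage = 750 / 6
per_stage = 125.0 ms

125.0 ms


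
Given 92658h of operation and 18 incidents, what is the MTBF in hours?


Formula: MTBF = Total operating time / Number of failures
MTBF = 92658 / 18
MTBF = 5147.67 hours

5147.67 hours


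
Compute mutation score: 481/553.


Mutation score = killed / total * 100
Mutation score = 481 / 553 * 100
Mutation score = 86.98%

86.98%


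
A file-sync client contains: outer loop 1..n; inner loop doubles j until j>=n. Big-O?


Reasoning: linear outer times logarithmic inner
Complexity: O(n log n)

O(n log n)


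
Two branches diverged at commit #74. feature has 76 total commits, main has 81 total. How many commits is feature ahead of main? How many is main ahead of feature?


Common ancestor: commit #74
feature commits after divergence: 76 - 74 = 2
main commits after divergence: 81 - 74 = 7
feature is 2 commits ahead of main
main is 7 commits ahead of feature

feature ahead: 2, main ahead: 7


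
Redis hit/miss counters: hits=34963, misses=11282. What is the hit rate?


Formula: hit rate = hits / (hits + misses) * 100
hit rate = 34963 / (34963 + 11282) * 100
hit rate = 34963 / 46245 * 100
hit rate = 75.6%

75.6%


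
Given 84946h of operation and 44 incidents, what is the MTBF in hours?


Formula: MTBF = Total operating time / Number of failures
MTBF = 84946 / 44
MTBF = 1930.59 hours

1930.59 hours


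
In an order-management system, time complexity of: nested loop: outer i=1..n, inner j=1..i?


Reasoning: triangle: n(n+1)/2 ~ n^2/2
Complexity: O(n^2)

O(n^2)


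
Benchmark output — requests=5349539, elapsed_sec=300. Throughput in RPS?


Formula: throughput = requests / seconds
throughput = 5349539 / 300
throughput = 17831.8 requests/second

17831.8 requests/second


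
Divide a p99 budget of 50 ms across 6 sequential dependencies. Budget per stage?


Formula: per_stage = total_budget / stages
per_stage = 50 / 6
per_stage = 8.33 ms

8.33 ms


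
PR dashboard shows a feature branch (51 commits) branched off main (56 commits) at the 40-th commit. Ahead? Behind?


Common ancestor: commit #40
feature commits after divergence: 51 - 40 = 11
main commits after divergence: 56 - 40 = 16
feature is 11 commits ahead of main
main is 16 commits ahead of feature

feature ahead: 11, main ahead: 16


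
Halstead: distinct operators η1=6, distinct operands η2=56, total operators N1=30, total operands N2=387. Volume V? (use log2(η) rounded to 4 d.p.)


Formula: V = N * log2(η), where N = N1 + N2 and η = η1 + η2
η = 6 + 56 = 62
N = 30 + 387 = 417
log2(62) ≈ 5.9542
V = 417 * 5.9542 = 2482.90

2482.90


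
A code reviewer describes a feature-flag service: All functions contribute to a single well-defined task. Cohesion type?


Reasoning: Best: single purpose
Type: Functional cohesion

Functional cohesion


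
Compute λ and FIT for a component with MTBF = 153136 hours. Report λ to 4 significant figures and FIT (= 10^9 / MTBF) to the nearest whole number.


Formula: λ = 1 / MTBF; FIT = λ × 1e9 = 1e9 / MTBF
λ = 1 / 153136 ≈ 6.530e-06 failures/hour
FIT = 1e9 / 153136 ≈ 6530 failures per 1e9 hours (nearest whole number)

λ = 6.530e-06 /h, FIT = 6530


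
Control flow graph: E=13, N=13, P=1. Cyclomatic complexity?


Formula: V(G) = E - N + 2P
V(G) = 13 - 13 + 2*1
V(G) = 0 + 2
V(G) = 2

2


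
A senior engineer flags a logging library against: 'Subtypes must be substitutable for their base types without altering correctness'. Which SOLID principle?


This describes the Liskov Substitution Principle (LSP)

Liskov Substitution Principle (LSP)


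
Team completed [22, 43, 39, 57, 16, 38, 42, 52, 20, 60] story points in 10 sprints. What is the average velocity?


Formula: Avg velocity = Total points / Number of sprints
Points: [22, 43, 39, 57, 16, 38, 42, 52, 20, 60]
Sum = 22 + 43 + 39 + 57 + 16 + 38 + 42 + 52 + 20 + 60 = 389
Avg velocity = 389 / 10 = 38.9 points/sprint

38.9 points/sprint


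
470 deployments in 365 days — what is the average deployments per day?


Formula: deployments per day = releases / days
= 470 / 365
= 1.288 deploys/day
(equivalently, 9.01 deploys/week)

1.288 deploys/day


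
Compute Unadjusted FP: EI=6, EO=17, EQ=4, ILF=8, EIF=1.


UFP = EI*4 + EO*5 + EQ*4 + ILF*10 + EIF*7
UFP = 6*4 + 17*5 + 4*4 + 8*10 + 1*7
UFP = 24 + 85 + 16 + 80 + 7
UFP = 212

212


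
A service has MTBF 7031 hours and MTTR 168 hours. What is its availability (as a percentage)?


Availability = MTBF / (MTBF + MTTR)
Availability = 7031 / (7031 + 168)
Availability = 7031 / 7199
Availability = 97.6663%

97.6663%


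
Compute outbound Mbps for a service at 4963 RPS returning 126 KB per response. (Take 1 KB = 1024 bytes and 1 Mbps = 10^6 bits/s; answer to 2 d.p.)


Formula: Mbps = payload_bytes * RPS * 8 / 1e6
Payload per request = 126 KB = 126 * 1024 = 129024 bytes
Total bytes/sec = 129024 * 4963 = 640346112
Total bits/sec = 640346112 * 8 = 5122768896
Mbps = 5122768896 / 1e6 = 5122.77

5122.77 Mbps


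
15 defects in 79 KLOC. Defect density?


Defect density = defects / KLOC
Defect density = 15 / 79
Defect density = 0.19 defects/KLOC

0.19 defects/KLOC


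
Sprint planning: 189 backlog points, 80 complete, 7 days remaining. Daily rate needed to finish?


Formula: Required rate = Remaining points / Days left
Remaining = 189 - 80 = 109 points
Required rate = 109 / 7 = 15.57 points/day

15.57 points/day


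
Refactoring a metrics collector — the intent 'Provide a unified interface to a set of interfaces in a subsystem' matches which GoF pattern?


This matches the Facade pattern

Facade


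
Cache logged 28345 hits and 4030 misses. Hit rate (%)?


Formula: hit rate = hits / (hits + misses) * 100
hit rate = 28345 / (28345 + 4030) * 100
hit rate = 28345 / 32375 * 100
hit rate = 87.55%

87.55%


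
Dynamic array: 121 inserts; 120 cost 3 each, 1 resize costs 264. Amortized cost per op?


Formula: Amortized cost = Total cost / Operations
Total cost = (120 * 3) + (1 * 264)
Total cost = 360 + 264 = 624
Amortized = 624 / 121 = 5.157

5.157


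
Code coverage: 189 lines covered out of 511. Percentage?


Coverage = covered / total * 100
Coverage = 189 / 511 * 100
Coverage = 36.99%

36.99%


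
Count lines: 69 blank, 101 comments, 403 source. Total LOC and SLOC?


Total LOC = blank + comment + code
Total LOC = 69 + 101 + 403 = 573
SLOC (source only) = code = 403

Total LOC: 573, SLOC: 403


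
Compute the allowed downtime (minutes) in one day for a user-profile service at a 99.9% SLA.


Formula: allowed downtime = period * (100 - SLA) / 100
Period (day) = 1440 minutes
Unavailability fraction = (100 - 99.9) / 100
Allowed downtime = 1440 * (100 - 99.9) / 100
Allowed downtime = 1.44 minutes

1.44 minutes


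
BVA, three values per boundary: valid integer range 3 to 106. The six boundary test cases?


Range: [3, 106]
Boundaries: just below min, min, min+1, max-1, max, just above max
Values: [2, 3, 4, 105, 106, 107]

[2, 3, 4, 105, 106, 107]


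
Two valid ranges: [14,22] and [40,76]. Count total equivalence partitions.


Valid ranges: [14,22] and [40,76]
Class 1: x < 14 — invalid
Class 2: 14 ≤ x ≤ 22 — valid
Class 3: 22 < x < 40 — invalid (gap between ranges)
Class 4: 40 ≤ x ≤ 76 — valid
Class 5: x > 76 — invalid
Total equivalence classes: 5

5 equivalence classes


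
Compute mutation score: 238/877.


Mutation score = killed / total * 100
Mutation score = 238 / 877 * 100
Mutation score = 27.14%

27.14%


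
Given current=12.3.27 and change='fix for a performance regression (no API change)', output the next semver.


Current: 12.3.27
Change category: 'fix for a performance regression (no API change)' → patch bump
SemVer rule: patch bump → increment PATCH (MAJOR and MINOR unchanged)
New: 12.3.28

12.3.28


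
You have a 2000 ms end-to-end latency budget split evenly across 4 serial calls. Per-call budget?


Formula: per_stage = total_budget / stages
per_stage = 2000 / 4
per_stage = 500.0 ms

500.0 ms


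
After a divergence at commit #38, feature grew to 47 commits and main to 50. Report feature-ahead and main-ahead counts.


Common ancestor: commit #38
feature commits after divergence: 47 - 38 = 9
main commits after divergence: 50 - 38 = 12
feature is 9 commits ahead of main
main is 12 commits ahead of feature

feature ahead: 9, main ahead: 12


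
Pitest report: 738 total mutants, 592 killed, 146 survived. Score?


Mutation score = killed / total * 100
Mutation score = 592 / 738 * 100
Mutation score = 80.22%

80.22%


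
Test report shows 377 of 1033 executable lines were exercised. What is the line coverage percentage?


Coverage = covered / total * 100
Coverage = 377 / 1033 * 100
Coverage = 36.5%

36.5%


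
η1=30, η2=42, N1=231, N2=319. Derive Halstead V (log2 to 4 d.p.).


Formula: V = N * log2(η), where N = N1 + N2 and η = η1 + η2
η = 30 + 42 = 72
N = 231 + 319 = 550
log2(72) ≈ 6.1699
V = 550 * 6.1699 = 3393.45

3393.45


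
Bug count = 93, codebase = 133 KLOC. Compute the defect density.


Defect density = defects / KLOC
Defect density = 93 / 133
Defect density = 0.699 defects/KLOC

0.699 defects/KLOC


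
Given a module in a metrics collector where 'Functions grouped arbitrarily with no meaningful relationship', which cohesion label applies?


Reasoning: Worst: random grouping
Type: Coincidental cohesion

Coincidental cohesion


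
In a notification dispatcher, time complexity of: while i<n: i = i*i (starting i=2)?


Reasoning: squaring drives double-exponential growth; iterations ~ log log n
Complexity: O(log log n)

O(log log n)


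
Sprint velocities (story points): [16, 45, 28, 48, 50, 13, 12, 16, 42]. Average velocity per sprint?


Formula: Avg velocity = Total points / Number of sprints
Points: [16, 45, 28, 48, 50, 13, 12, 16, 42]
Sum = 16 + 45 + 28 + 48 + 50 + 13 + 12 + 16 + 42 = 270
Avg velocity = 270 / 9 = 30.0 points/sprint

30.0 points/sprint


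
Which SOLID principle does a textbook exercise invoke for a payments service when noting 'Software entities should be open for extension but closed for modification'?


This describes the Open/Closed Principle (OCP)

Open/Closed Principle (OCP)


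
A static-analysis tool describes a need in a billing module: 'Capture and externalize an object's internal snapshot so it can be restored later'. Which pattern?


This matches the Memento pattern

Memento


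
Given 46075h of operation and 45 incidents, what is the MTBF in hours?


Formula: MTBF = Total operating time / Number of failures
MTBF = 46075 / 45
MTBF = 1023.89 hours

1023.89 hours


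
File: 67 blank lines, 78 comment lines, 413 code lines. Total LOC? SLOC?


Total LOC = blank + comment + code
Total LOC = 67 + 78 + 413 = 558
SLOC (source only) = code = 413

Total LOC: 558, SLOC: 413


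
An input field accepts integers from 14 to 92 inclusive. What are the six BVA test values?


Range: [14, 92]
Boundaries: just below min, min, min+1, max-1, max, just above max
Values: [13, 14, 15, 91, 92, 93]

[13, 14, 15, 91, 92, 93]


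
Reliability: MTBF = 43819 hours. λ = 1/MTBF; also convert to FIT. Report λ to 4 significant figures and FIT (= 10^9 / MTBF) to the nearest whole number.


Formula: λ = 1 / MTBF; FIT = λ × 1e9 = 1e9 / MTBF
λ = 1 / 43819 ≈ 2.282e-05 failures/hour
FIT = 1e9 / 43819 ≈ 22821 failures per 1e9 hours (nearest whole number)

λ = 2.282e-05 /h, FIT = 22821


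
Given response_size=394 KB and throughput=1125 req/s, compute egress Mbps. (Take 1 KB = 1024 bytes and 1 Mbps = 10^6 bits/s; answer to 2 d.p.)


Formula: Mbps = payload_bytes * RPS * 8 / 1e6
Payload per request = 394 KB = 394 * 1024 = 403456 bytes
Total bytes/sec = 403456 * 1125 = 453888000
Total bits/sec = 453888000 * 8 = 3631104000
Mbps = 3631104000 / 1e6 = 3631.1

3631.1 Mbps


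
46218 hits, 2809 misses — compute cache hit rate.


Formula: hit rate = hits / (hits + misses) * 100
hit rate = 46218 / (46218 + 2809) * 100
hit rate = 46218 / 49027 * 100
hit rate = 94.27%

94.27%


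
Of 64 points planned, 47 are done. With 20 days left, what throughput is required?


Formula: Required rate = Remaining points / Days left
Remaining = 64 - 47 = 17 points
Required rate = 17 / 20 = 0.85 points/day

0.85 points/day


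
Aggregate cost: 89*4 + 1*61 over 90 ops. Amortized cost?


Formula: Amortized cost = Total cost / Operations
Total cost = (89 * 4) + (1 * 61)
Total cost = 356 + 61 = 417
Amortized = 417 / 90 = 4.6333

4.6333


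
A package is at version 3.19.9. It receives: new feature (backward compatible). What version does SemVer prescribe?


Current: 3.19.9
Change category: 'new feature (backward compatible)' → minor bump
SemVer rule: minor bump → increment MINOR, reset PATCH to 0 (MAJOR unchanged)
New: 3.20.0

3.20.0


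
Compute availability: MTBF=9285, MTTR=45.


Availability = MTBF / (MTBF + MTTR)
Availability = 9285 / (9285 + 45)
Availability = 9285 / 9330
Availability = 99.5177%

99.5177%


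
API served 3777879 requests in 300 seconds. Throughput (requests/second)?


Formula: throughput = requests / seconds
throughput = 3777879 / 300
throughput = 12592.93 requests/second

12592.93 requests/second


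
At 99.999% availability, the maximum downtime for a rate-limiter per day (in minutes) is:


Formula: allowed downtime = period * (100 - SLA) / 100
Period (day) = 1440 minutes
Unavailability fraction = (100 - 99.999) / 100
Allowed downtime = 1440 * (100 - 99.999) / 100
Allowed downtime = 0.0144 minutes

0.0144 minutes


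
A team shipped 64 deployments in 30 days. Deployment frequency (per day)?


Formula: deployments per day = releases / days
= 64 / 30
= 2.133 deploys/day
(equivalently, 14.93 deploys/week)

2.133 deploys/day


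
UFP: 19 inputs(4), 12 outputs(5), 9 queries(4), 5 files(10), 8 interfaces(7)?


UFP = EI*4 + EO*5 + EQ*4 + ILF*10 + EIF*7
UFP = 19*4 + 12*5 + 9*4 + 5*10 + 8*7
UFP = 76 + 60 + 36 + 50 + 56
UFP = 278

278


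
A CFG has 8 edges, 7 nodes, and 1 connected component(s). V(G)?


Formula: V(G) = E - N + 2P
V(G) = 8 - 7 + 2*1
V(G) = 1 + 2
V(G) = 3

3


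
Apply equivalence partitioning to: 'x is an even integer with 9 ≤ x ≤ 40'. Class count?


Constraint: even integers in [9, 40]
Class 1: x < 9 — out-of-range invalid
Class 2: x in [9,40] but odd — wrong type invalid
Class 3: x in [9,40] and even — valid
Class 4: x > 40 — out-of-range invalid
Total equivalence classes: 4

4 equivalence classes


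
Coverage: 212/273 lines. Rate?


Coverage = covered / total * 100
Coverage = 212 / 273 * 100
Coverage = 77.66%

77.66%


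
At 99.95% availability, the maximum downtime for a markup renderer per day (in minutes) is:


Formula: allowed downtime = period * (100 - SLA) / 100
Period (day) = 1440 minutes
Unavailability fraction = (100 - 99.95) / 100
Allowed downtime = 1440 * (100 - 99.95) / 100
Allowed downtime = 0.72 minutes

0.72 minutes


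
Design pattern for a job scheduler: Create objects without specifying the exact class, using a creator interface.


This matches the Factory Method pattern

Factory Method


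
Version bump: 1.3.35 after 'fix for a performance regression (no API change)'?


Current: 1.3.35
Change category: 'fix for a performance regression (no API change)' → patch bump
SemVer rule: patch bump → increment PATCH (MAJOR and MINOR unchanged)
New: 1.3.36

1.3.36


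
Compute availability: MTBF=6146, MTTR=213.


Availability = MTBF / (MTBF + MTTR)
Availability = 6146 / (6146 + 213)
Availability = 6146 / 6359
Availability = 96.6504%

96.6504%


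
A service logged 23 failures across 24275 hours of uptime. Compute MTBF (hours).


Formula: MTBF = Total operating time / Number of failures
MTBF = 24275 / 23
MTBF = 1055.43 hours

1055.43 hours


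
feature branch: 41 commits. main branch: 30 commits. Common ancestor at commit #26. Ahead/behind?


Common ancestor: commit #26
feature commits after divergence: 41 - 26 = 15
main commits after divergence: 30 - 26 = 4
feature is 15 commits ahead of main
main is 4 commits ahead of feature

feature ahead: 15, main ahead: 4


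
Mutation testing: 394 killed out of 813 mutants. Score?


Mutation score = killed / total * 100
Mutation score = 394 / 813 * 100
Mutation score = 48.46%

48.46%


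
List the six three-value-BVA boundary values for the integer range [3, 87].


Range: [3, 87]
Boundaries: just below min, min, min+1, max-1, max, just above max
Values: [2, 3, 4, 86, 87, 88]

[2, 3, 4, 86, 87, 88]


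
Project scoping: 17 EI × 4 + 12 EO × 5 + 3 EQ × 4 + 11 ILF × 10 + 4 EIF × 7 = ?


UFP = EI*4 + EO*5 + EQ*4 + ILF*10 + EIF*7
UFP = 17*4 + 12*5 + 3*4 + 11*10 + 4*7
UFP = 68 + 60 + 12 + 110 + 28
UFP = 278

278


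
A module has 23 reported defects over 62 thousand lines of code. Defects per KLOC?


Defect density = defects / KLOC
Defect density = 23 / 62
Defect density = 0.371 defects/KLOC

0.371 defects/KLOC


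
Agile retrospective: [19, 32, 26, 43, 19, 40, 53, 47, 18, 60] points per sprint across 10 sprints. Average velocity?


Formula: Avg velocity = Total points / Number of sprints
Points: [19, 32, 26, 43, 19, 40, 53, 47, 18, 60]
Sum = 19 + 32 + 26 + 43 + 19 + 40 + 53 + 47 + 18 + 60 = 357
Avg velocity = 357 / 10 = 35.7 points/sprint

35.7 points/sprint


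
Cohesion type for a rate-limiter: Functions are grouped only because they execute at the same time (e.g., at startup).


Reasoning: Related by timing only
Type: Temporal cohesion

Temporal cohesion


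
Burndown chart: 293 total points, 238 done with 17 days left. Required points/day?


Formula: Required rate = Remaining points / Days left
Remaining = 293 - 238 = 55 points
Required rate = 55 / 17 = 3.24 points/day

3.24 points/day


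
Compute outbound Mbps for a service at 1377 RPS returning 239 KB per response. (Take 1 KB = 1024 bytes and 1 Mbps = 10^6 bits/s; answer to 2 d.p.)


Formula: Mbps = payload_bytes * RPS * 8 / 1e6
Payload per request = 239 KB = 239 * 1024 = 244736 bytes
Total bytes/sec = 244736 * 1377 = 337001472
Total bits/sec = 337001472 * 8 = 2696011776
Mbps = 2696011776 / 1e6 = 2696.01

2696.01 Mbps


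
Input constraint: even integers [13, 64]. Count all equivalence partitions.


Constraint: even integers in [13, 64]
Class 1: x < 13 — out-of-range invalid
Class 2: x in [13,64] but odd — wrong type invalid
Class 3: x in [13,64] and even — valid
Class 4: x > 64 — out-of-range invalid
Total equivalence classes: 4

4 equivalence classes


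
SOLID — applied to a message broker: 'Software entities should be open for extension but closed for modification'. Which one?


This describes the Open/Closed Principle (OCP)

Open/Closed Principle (OCP)


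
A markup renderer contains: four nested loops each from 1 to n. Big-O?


Reasoning: four levels of nesting
Complexity: O(n^4)

O(n^4)


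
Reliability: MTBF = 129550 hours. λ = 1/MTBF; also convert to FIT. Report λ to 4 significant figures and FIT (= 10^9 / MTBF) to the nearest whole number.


Formula: λ = 1 / MTBF; FIT = λ × 1e9 = 1e9 / MTBF
λ = 1 / 129550 ≈ 7.719e-06 failures/hour
FIT = 1e9 / 129550 ≈ 7719 failures per 1e9 hours (nearest whole number)

λ = 7.719e-06 /h, FIT = 7719


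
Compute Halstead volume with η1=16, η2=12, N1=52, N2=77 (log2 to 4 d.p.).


Formula: V = N * log2(η), where N = N1 + N2 and η = η1 + η2
η = 16 + 12 = 28
N = 52 + 77 = 129
log2(28) ≈ 4.8074
V = 129 * 4.8074 = 620.15

620.15


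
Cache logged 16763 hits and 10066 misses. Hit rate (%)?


Formula: hit rate = hits / (hits + misses) * 100
hit rate = 16763 / (16763 + 10066) * 100
hit rate = 16763 / 26829 * 100
hit rate = 62.48%

62.48%


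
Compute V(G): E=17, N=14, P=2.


Formula: V(G) = E - N + 2P
V(G) = 17 - 14 + 2*2
V(G) = 3 + 4
V(G) = 7

7


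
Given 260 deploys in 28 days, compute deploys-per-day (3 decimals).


Formula: deployments per day = releases / days
= 260 / 28
= 9.286 deploys/day
(equivalently, 65.0 deploys/week)

9.286 deploys/day


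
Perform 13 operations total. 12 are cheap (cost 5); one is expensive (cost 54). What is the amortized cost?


Formula: Amortized cost = Total cost / Operations
Total cost = (12 * 5) + (1 * 54)
Total cost = 60 + 54 = 114
Amortized = 114 / 13 = 8.7692

8.7692


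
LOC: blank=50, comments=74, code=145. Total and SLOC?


Total LOC = blank + comment + code
Total LOC = 50 + 74 + 145 = 269
SLOC (source only) = code = 145

Total LOC: 269, SLOC: 145


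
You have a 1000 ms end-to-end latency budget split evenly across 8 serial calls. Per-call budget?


Formula: per_stage = total_budget / stages
per_stage = 1000 / 8
per_stage = 125.0 ms

125.0 ms


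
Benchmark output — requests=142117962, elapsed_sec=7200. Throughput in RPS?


Formula: throughput = requests / seconds
throughput = 142117962 / 7200
throughput = 19738.61 requests/second

19738.61 requests/second


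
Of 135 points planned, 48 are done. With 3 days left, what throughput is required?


Formula: Required rate = Remaining points / Days left
Remaining = 135 - 48 = 87 points
Required rate = 87 / 3 = 29.0 points/day

29.0 points/day


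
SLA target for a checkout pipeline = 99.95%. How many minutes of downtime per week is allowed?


Formula: allowed downtime = period * (100 - SLA) / 100
Period (week) = 10080 minutes
Unavailability fraction = (100 - 99.95) / 100
Allowed downtime = 10080 * (100 - 99.95) / 100
Allowed downtime = 5.04 minutes

5.04 minutes


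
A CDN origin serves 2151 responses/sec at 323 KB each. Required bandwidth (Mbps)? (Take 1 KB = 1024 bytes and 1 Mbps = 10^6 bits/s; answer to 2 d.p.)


Formula: Mbps = payload_bytes * RPS * 8 / 1e6
Payload per request = 323 KB = 323 * 1024 = 330752 bytes
Total bytes/sec = 330752 * 2151 = 711447552
Total bits/sec = 711447552 * 8 = 5691580416
Mbps = 5691580416 / 1e6 = 5691.58

5691.58 Mbps


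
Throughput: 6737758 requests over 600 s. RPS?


Formula: throughput = requests / seconds
throughput = 6737758 / 600
throughput = 11229.6 requests/second

11229.6 requests/second


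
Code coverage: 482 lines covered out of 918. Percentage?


Coverage = covered / total * 100
Coverage = 482 / 918 * 100
Coverage = 52.51%

52.51%


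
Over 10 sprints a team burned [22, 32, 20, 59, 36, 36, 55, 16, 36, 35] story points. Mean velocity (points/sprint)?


Formula: Avg velocity = Total points / Number of sprints
Points: [22, 32, 20, 59, 36, 36, 55, 16, 36, 35]
Sum = 22 + 32 + 20 + 59 + 36 + 36 + 55 + 16 + 36 + 35 = 347
Avg velocity = 347 / 10 = 34.7 points/sprint

34.7 points/sprint


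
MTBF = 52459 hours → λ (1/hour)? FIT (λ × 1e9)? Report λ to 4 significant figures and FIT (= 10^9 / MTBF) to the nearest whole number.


Formula: λ = 1 / MTBF; FIT = λ × 1e9 = 1e9 / MTBF
λ = 1 / 52459 ≈ 1.906e-05 failures/hour
FIT = 1e9 / 52459 ≈ 19063 failures per 1e9 hours (nearest whole number)

λ = 1.906e-05 /h, FIT = 19063


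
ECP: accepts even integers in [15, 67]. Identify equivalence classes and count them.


Constraint: even integers in [15, 67]
Class 1: x < 15 — out-of-range invalid
Class 2: x in [15,67] but odd — wrong type invalid
Class 3: x in [15,67] and even — valid
Class 4: x > 67 — out-of-range invalid
Total equivalence classes: 4

4 equivalence classes


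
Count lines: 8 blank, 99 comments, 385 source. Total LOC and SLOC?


Total LOC = blank + comment + code
Total LOC = 8 + 99 + 385 = 492
SLOC (source only) = code = 385

Total LOC: 492, SLOC: 385


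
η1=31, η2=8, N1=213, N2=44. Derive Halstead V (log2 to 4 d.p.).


Formula: V = N * log2(η), where N = N1 + N2 and η = η1 + η2
η = 31 + 8 = 39
N = 213 + 44 = 257
log2(39) ≈ 5.2854
V = 257 * 5.2854 = 1358.35

1358.35


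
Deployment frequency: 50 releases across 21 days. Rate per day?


Formula: deployments per day = releases / days
= 50 / 21
= 2.381 deploys/day
(equivalently, 16.67 deploys/week)

2.381 deploys/day


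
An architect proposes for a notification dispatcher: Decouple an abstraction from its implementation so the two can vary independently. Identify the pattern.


This matches the Bridge pattern

Bridge


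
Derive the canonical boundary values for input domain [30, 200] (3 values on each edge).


Range: [30, 200]
Boundaries: just below min, min, min+1, max-1, max, just above max
Values: [29, 30, 31, 199, 200, 201]

[29, 30, 31, 199, 200, 201]


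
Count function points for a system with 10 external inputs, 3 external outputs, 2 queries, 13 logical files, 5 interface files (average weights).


UFP = EI*4 + EO*5 + EQ*4 + ILF*10 + EIF*7
UFP = 10*4 + 3*5 + 2*4 + 13*10 + 5*7
UFP = 40 + 15 + 8 + 130 + 35
UFP = 228

228


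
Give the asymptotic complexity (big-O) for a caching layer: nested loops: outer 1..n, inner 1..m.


Reasoning: product of independent bounds
Complexity: O(n*m)

O(n*m)


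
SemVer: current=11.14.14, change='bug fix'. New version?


Current: 11.14.14
Change category: 'bug fix' → patch bump
SemVer rule: patch bump → increment PATCH (MAJOR and MINOR unchanged)
New: 11.14.15

11.14.15


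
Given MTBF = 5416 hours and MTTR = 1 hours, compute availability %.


Availability = MTBF / (MTBF + MTTR)
Availability = 5416 / (5416 + 1)
Availability = 5416 / 5417
Availability = 99.9815%

99.9815%


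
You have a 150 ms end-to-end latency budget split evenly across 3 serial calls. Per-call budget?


Formula: per_stage = total_budget / stages
per_stage = 150 / 3
per_stage = 50.0 ms

50.0 ms


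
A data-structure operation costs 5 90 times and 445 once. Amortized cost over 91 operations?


Formula: Amortized cost = Total cost / Operations
Total cost = (90 * 5) + (1 * 445)
Total cost = 450 + 445 = 895
Amortized = 895 / 91 = 9.8352

9.8352


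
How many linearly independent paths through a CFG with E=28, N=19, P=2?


Formula: V(G) = E - N + 2P
V(G) = 28 - 19 + 2*2
V(G) = 9 + 4
V(G) = 13

13


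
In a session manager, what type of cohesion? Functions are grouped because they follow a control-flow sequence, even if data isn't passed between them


Reasoning: Grouped by order of execution within a routine, not by data flow
Type: Procedural cohesion

Procedural cohesion


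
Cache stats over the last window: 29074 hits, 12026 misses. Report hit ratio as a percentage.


Formula: hit rate = hits / (hits + misses) * 100
hit rate = 29074 / (29074 + 12026) * 100
hit rate = 29074 / 41100 * 100
hit rate = 70.74%

70.74%


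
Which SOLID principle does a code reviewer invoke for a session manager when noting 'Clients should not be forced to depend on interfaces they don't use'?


This describes the Interface Segregation Principle (ISP)

Interface Segregation Principle (ISP)


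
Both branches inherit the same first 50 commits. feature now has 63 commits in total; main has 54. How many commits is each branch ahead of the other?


Common ancestor: commit #50
feature commits after divergence: 63 - 50 = 13
main commits after divergence: 54 - 50 = 4
feature is 13 commits ahead of main
main is 4 commits ahead of feature

feature ahead: 13, main ahead: 4


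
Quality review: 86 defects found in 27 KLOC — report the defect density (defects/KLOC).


Defect density = defects / KLOC
Defect density = 86 / 27
Defect density = 3.185 defects/KLOC

3.185 defects/KLOC


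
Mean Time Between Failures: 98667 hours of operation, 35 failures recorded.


Formula: MTBF = Total operating time / Number of failures
MTBF = 98667 / 35
MTBF = 2819.06 hours

2819.06 hours


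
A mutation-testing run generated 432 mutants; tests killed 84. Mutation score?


Mutation score = killed / total * 100
Mutation score = 84 / 432 * 100
Mutation score = 19.44%

19.44%


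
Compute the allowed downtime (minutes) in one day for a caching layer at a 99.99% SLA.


Formula: allowed downtime = period * (100 - SLA) / 100
Period (day) = 1440 minutes
Unavailability fraction = (100 - 99.99) / 100
Allowed downtime = 1440 * (100 - 99.99) / 100
Allowed downtime = 0.144 minutes

0.144 minutes


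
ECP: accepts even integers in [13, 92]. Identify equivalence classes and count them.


Constraint: even integers in [13, 92]
Class 1: x < 13 — out-of-range invalid
Class 2: x in [13,92] but odd — wrong type invalid
Class 3: x in [13,92] and even — valid
Class 4: x > 92 — out-of-range invalid
Total equivalence classes: 4

4 equivalence classes


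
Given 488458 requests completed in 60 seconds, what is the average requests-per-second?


Formula: throughput = requests / seconds
throughput = 488458 / 60
throughput = 8140.97 requests/second

8140.97 requests/second


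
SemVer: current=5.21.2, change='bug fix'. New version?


Current: 5.21.2
Change category: 'bug fix' → patch bump
SemVer rule: patch bump → increment PATCH (MAJOR and MINOR unchanged)
New: 5.21.3

5.21.3


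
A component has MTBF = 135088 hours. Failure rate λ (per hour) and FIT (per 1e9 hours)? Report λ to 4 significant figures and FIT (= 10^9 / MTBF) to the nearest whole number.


Formula: λ = 1 / MTBF; FIT = λ × 1e9 = 1e9 / MTBF
λ = 1 / 135088 ≈ 7.403e-06 failures/hour
FIT = 1e9 / 135088 ≈ 7403 failures per 1e9 hours (nearest whole number)

λ = 7.403e-06 /h, FIT = 7403


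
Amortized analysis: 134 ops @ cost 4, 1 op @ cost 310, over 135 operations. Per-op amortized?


Formula: Amortized cost = Total cost / Operations
Total cost = (134 * 4) + (1 * 310)
Total cost = 536 + 310 = 846
Amortized = 846 / 135 = 6.2667

6.2667


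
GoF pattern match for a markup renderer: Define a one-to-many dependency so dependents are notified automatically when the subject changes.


This matches the Observer pattern

Observer


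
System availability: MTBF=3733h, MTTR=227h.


Availability = MTBF / (MTBF + MTTR)
Availability = 3733 / (3733 + 227)
Availability = 3733 / 3960
Availability = 94.2677%

94.2677%


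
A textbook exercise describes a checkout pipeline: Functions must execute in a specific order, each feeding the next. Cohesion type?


Reasoning: Output of one is input to next
Type: Sequential cohesion

Sequential cohesion


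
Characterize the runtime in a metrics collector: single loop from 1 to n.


Reasoning: one pass through n items
Complexity: O(n)

O(n)


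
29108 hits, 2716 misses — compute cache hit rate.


Formula: hit rate = hits / (hits + misses) * 100
hit rate = 29108 / (29108 + 2716) * 100
hit rate = 29108 / 31824 * 100
hit rate = 91.47%

91.47%


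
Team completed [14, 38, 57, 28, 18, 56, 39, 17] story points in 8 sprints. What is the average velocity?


Formula: Avg velocity = Total points / Number of sprints
Points: [14, 38, 57, 28, 18, 56, 39, 17]
Sum = 14 + 38 + 57 + 28 + 18 + 56 + 39 + 17 = 267
Avg velocity = 267 / 8 = 33.38 points/sprint

33.38 points/sprint


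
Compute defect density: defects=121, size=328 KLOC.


Defect density = defects / KLOC
Defect density = 121 / 328
Defect density = 0.369 defects/KLOC

0.369 defects/KLOC


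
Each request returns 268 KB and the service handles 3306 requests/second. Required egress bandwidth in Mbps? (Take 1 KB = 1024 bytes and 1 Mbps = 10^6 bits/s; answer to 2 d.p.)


Formula: Mbps = payload_bytes * RPS * 8 / 1e6
Payload per request = 268 KB = 268 * 1024 = 274432 bytes
Total bytes/sec = 274432 * 3306 = 907272192
Total bits/sec = 907272192 * 8 = 7258177536
Mbps = 7258177536 / 1e6 = 7258.18

7258.18 Mbps


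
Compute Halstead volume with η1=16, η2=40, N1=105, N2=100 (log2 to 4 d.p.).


Formula: V = N * log2(η), where N = N1 + N2 and η = η1 + η2
η = 16 + 40 = 56
N = 105 + 100 = 205
log2(56) ≈ 5.8074
V = 205 * 5.8074 = 1190.52

1190.52


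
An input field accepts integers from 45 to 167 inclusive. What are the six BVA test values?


Range: [45, 167]
Boundaries: just below min, min, min+1, max-1, max, just above max
Values: [44, 45, 46, 166, 167, 168]

[44, 45, 46, 166, 167, 168]


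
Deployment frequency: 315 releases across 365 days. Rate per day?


Formula: deployments per day = releases / days
= 315 / 365
= 0.863 deploys/day
(equivalently, 6.04 deploys/week)

0.863 deploys/day


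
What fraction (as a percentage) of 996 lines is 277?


Coverage = covered / total * 100
Coverage = 277 / 996 * 100
Coverage = 27.81%

27.81%


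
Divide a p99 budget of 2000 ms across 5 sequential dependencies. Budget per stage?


Formula: per_stage = total_budget / stages
per_stage = 2000 / 5
per_stage = 400.0 ms

400.0 ms


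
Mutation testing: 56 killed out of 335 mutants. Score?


Mutation score = killed / total * 100
Mutation score = 56 / 335 * 100
Mutation score = 16.72%

16.72%


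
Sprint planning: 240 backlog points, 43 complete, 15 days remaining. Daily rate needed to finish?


Formula: Required rate = Remaining points / Days left
Remaining = 240 - 43 = 197 points
Required rate = 197 / 15 = 13.13 points/day

13.13 points/day


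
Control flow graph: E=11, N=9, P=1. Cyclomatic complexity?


Formula: V(G) = E - N + 2P
V(G) = 11 - 9 + 2*1
V(G) = 2 + 2
V(G) = 4

4


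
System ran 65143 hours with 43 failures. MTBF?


Formula: MTBF = Total operating time / Number of failures
MTBF = 65143 / 43
MTBF = 1514.95 hours

1514.95 hours


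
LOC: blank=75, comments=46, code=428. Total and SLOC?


Total LOC = blank + comment + code
Total LOC = 75 + 46 + 428 = 549
SLOC (source only) = code = 428

Total LOC: 549, SLOC: 428


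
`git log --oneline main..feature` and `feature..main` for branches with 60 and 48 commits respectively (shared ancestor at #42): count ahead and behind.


Common ancestor: commit #42
feature commits after divergence: 60 - 42 = 18
main commits after divergence: 48 - 42 = 6
feature is 18 commits ahead of main
main is 6 commits ahead of feature

feature ahead: 18, main ahead: 6
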